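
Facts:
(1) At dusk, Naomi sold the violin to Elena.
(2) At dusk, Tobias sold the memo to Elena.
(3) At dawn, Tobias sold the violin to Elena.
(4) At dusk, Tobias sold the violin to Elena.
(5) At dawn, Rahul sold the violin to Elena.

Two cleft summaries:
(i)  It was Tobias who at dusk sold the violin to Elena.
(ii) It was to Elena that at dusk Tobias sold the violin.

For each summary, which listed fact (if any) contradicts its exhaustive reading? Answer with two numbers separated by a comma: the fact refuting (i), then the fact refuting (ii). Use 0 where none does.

1, 0

(i): focus "Tobias". Looking for thing = the violin, recipient = Elena, setting = at dusk with some other agent — fact (1) has Naomi there. Refuted.
(ii): focus "Elena". No fact shares agent = Tobias, thing = the violin, setting = at dusk with a different recipient. 0.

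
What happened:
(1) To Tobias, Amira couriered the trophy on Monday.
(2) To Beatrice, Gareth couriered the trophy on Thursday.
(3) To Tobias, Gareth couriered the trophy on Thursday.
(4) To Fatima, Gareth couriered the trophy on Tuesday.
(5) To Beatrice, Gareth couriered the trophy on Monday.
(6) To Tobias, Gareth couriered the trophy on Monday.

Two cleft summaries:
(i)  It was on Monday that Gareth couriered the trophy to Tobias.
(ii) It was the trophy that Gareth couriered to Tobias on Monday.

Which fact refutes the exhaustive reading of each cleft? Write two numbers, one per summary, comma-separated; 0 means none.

Summary (i) focuses "on Monday" (the setting); background same agent, thing, recipient (Gareth / the trophy / Tobias). Fact (3) matches that background with setting = on Thursday — refutes (i).
Summary (ii) focuses "the trophy" (the thing); background same agent, recipient, setting (Gareth / Tobias / on Monday). No fact matches that background with a different thing, so 0.

3, 0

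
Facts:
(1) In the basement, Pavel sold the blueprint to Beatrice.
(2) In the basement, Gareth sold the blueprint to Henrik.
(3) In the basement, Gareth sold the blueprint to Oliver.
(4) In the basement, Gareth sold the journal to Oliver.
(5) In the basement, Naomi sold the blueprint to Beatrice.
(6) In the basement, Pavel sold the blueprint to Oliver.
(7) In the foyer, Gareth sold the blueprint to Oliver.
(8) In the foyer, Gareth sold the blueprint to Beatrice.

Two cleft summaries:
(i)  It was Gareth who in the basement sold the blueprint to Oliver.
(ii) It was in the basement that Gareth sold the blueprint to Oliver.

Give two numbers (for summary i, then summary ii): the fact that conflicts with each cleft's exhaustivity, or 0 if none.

(i): focus "Gareth". Looking for thing = the blueprint, recipient = Oliver, setting = in the basement with some other agent — fact (6) has Pavel there. Refuted.
(ii): focus "in the basement". Looking for agent = Gareth, thing = the blueprint, recipient = Oliver with some other setting — fact (7) has in the foyer there. Refuted.

6, 7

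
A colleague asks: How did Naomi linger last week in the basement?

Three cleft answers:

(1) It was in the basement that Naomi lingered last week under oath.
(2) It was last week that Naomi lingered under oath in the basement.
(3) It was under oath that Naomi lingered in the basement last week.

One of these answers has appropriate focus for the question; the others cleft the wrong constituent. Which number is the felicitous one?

3

The question word "how" targets the manner.
Option (1) clefts "in the basement" — the location, not what was asked.
Option (2) clefts "last week" — the time, not what was asked.
Option (3) clefts "under oath" — that matches what the question asks about.
So the congruent reply is (3).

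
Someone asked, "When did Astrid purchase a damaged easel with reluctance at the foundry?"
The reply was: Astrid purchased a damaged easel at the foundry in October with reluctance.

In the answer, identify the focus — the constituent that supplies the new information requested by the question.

The wh-word "when" asks about the time.
In the answer, "Astrid", "a damaged easel", "at the foundry" and "with reluctance" are given — repeated from the question.
The constituent filling the time gap is "in October"; that is the focus and would carry nuclear stress.

in October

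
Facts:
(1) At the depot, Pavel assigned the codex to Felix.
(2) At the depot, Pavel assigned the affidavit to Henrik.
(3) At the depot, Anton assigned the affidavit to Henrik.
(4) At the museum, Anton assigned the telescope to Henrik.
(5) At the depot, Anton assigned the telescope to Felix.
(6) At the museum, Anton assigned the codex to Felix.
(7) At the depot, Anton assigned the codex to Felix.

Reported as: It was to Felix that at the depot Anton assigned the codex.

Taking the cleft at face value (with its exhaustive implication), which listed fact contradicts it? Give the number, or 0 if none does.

0

Focus of the cleft: "Felix" (the recipient). Presupposed background: Anton as agent and the codex as thing and at the depot as setting.
Exhaustivity: Felix is the only recipient satisfying that background.
Every other fact differs from the presupposition on some backgrounded slot, so none challenges the exhaustivity.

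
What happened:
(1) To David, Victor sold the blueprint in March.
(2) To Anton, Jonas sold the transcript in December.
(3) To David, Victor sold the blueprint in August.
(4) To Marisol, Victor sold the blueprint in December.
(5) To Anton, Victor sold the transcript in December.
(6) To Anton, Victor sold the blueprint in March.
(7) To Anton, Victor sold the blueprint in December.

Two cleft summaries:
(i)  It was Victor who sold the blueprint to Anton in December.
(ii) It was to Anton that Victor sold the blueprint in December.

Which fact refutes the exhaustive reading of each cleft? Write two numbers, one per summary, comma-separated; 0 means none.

(i): focus "Victor". No fact shares same thing, recipient, setting (the blueprint / Anton / in December) with a different agent. 0.
(ii): focus "Anton". Looking for same agent, thing, setting (Victor / the blueprint / in December) with some other recipient — fact (4) has Marisol there. Refuted.

0, 4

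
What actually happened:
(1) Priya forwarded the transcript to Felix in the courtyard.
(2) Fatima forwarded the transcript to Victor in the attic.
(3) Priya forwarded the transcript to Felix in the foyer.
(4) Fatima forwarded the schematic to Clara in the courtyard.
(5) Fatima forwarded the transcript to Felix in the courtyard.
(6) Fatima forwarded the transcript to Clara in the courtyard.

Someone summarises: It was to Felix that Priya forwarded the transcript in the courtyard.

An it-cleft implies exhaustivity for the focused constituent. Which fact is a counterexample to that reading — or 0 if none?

Focus of the cleft: "Felix" (the recipient). Presupposed background: Priya as agent and the transcript as thing and in the courtyard as setting.
Exhaustivity: Felix is the only recipient satisfying that background.
No listed fact matches the background with a different recipient. Exhaustivity holds.

0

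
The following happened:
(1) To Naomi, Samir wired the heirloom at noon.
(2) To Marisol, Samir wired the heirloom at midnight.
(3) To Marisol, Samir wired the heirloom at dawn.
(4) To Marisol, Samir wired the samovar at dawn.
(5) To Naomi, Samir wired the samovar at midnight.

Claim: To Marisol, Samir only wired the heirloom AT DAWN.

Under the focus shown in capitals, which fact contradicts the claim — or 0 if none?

The capitals mark "at dawn" as focus. So "only" rules out other settings, with the rest (Samir as agent and the heirloom as thing and Marisol as recipient) as background.
Fact (2) shares the background but differs in setting (at midnight) — a counterexample.

2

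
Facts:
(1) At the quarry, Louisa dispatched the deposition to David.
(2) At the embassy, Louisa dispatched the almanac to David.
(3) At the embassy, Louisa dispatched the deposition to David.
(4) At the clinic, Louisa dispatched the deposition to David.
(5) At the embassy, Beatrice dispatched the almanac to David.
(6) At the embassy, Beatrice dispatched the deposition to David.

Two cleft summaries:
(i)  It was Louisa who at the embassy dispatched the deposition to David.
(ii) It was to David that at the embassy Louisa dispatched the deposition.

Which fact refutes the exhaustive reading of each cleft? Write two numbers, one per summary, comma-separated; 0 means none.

6, 0

Summary (i) focuses "Louisa" (the agent); background the deposition as thing and David as recipient and at the embassy as setting. Fact (6) matches that background with agent = Beatrice — refutes (i).
Summary (ii) focuses "David" (the recipient); background Louisa as agent and the deposition as thing and at the embassy as setting. No fact matches that background with a different recipient, so 0.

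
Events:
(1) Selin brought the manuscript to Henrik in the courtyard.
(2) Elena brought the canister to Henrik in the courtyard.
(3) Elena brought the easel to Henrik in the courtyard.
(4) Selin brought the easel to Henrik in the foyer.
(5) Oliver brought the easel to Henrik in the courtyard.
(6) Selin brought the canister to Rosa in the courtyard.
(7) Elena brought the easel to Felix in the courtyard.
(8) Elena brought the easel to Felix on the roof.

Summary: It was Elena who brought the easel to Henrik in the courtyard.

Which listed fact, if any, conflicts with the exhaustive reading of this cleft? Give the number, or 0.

The cleft puts "Elena" in focus and presupposes the open proposition with the easel as thing and Henrik as recipient and in the courtyard as setting.
Exhaustivity: Elena is the only agent satisfying that background.
Fact (5) shares the background but with agent = Oliver; exhaustivity is violated.

5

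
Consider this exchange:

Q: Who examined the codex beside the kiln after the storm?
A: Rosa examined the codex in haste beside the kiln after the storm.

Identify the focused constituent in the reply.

Rosa

The wh-word "who" asks about the subject (agent).
In the answer, "the codex", "beside the kiln" and "after the storm" are given — repeated from the question.
"in haste" is also new, but it specifies the manner, which is not what the question asks about — so it is not the focus.
The constituent filling the subject (agent) gap is "Rosa"; that is the focus.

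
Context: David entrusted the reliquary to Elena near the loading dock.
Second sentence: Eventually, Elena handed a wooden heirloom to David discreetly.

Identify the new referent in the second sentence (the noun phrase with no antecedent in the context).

"Elena" and "David" in the second sentence are given — already mentioned in the context.
"a wooden heirloom" has no antecedent in the context; it is discourse-new (the indefinite article also signals a new referent).

a wooden heirloom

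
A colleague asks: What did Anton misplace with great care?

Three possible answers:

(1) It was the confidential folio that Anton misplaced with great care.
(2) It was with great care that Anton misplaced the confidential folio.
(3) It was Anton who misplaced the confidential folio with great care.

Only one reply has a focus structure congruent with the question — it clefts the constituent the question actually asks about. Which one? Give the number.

The question word "what" targets the direct object.
Option (1) clefts "the confidential folio" — that matches what the question asks about.
Option (2) clefts "with great care" — the manner, not what was asked.
Option (3) clefts "Anton" — the subject (agent), not what was asked.
So the congruent reply is (1).

1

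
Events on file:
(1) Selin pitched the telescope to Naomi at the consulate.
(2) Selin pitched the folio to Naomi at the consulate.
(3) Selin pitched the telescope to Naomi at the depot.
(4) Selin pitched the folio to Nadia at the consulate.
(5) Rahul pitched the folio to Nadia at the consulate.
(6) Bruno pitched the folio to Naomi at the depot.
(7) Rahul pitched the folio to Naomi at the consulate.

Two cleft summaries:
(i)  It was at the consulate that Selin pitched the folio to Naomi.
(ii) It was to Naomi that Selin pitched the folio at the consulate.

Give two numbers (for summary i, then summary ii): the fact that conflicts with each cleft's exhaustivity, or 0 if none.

Summary (i) focuses "at the consulate" (the setting); background Selin as agent and the folio as thing and Naomi as recipient. No fact matches that background with a different setting, so 0.
Summary (ii) focuses "Naomi" (the recipient); background Selin as agent and the folio as thing and at the consulate as setting. Fact (4) matches that background with recipient = Nadia — refutes (ii).

0, 4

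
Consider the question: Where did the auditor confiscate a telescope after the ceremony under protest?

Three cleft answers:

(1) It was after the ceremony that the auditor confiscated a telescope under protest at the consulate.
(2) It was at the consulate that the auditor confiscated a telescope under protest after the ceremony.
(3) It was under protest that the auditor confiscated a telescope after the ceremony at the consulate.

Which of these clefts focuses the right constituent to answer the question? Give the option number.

2

The question word "where" targets the location.
Option (1) clefts "after the ceremony" — the time, not what was asked.
Option (2) clefts "at the consulate" — that matches what the question asks about.
Option (3) clefts "under protest" — the manner, not what was asked.
So the congruent reply is (2).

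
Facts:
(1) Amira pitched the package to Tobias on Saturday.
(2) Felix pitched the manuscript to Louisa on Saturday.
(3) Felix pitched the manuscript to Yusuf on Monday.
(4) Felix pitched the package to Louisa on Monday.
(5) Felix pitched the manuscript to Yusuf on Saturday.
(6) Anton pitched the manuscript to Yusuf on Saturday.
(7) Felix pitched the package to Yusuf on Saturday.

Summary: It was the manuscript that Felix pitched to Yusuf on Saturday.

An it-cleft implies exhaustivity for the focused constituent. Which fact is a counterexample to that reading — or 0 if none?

7

Focus of the cleft: "the manuscript" (the thing). Presupposed background: Felix as agent and Yusuf as recipient and on Saturday as setting.
Exhaustivity: the manuscript is the only thing satisfying that background.
Fact (7) shares the background but with thing = the package; exhaustivity is violated.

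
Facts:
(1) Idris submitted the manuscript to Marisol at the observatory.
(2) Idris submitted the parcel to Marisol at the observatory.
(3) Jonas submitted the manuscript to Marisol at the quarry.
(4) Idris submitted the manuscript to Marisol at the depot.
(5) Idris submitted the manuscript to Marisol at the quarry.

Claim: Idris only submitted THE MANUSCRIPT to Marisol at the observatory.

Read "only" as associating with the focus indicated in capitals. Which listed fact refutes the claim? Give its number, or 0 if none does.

2

The capitals mark "the manuscript" as focus. So "only" rules out other things, with the rest (agent = Idris, recipient = Marisol, setting = at the observatory) as background.
Fact (2) matches on agent = Idris, recipient = Marisol, setting = at the observatory, but has thing = the parcel instead. That refutes the claim.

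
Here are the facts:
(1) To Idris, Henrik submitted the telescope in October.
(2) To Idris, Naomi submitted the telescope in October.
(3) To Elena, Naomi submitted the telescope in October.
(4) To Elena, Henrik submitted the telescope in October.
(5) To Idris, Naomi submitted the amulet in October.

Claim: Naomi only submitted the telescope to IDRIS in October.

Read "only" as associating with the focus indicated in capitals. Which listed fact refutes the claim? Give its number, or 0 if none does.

The capitals mark "Idris" as focus. So "only" rules out other recipients, with the rest (same agent, thing, setting (Naomi / the telescope / in October)) as background.
Fact (3) matches on same agent, thing, setting (Naomi / the telescope / in October), but has recipient = Elena instead. That refutes the claim.

3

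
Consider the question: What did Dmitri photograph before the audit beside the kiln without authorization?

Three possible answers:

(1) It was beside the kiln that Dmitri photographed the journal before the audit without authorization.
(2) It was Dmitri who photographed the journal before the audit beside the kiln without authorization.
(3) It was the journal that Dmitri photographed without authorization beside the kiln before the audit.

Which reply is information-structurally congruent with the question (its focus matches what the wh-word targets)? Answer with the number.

3

The question word "what" targets the direct object.
Option (1) clefts "beside the kiln" — the location, not what was asked.
Option (2) clefts "Dmitri" — the subject (agent), not what was asked.
Option (3) clefts "the journal" — that matches what the question asks about.
So the congruent reply is (3).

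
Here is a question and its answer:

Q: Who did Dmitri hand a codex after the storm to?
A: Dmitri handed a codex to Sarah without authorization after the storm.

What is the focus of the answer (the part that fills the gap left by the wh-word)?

to Sarah

The wh-word "who" asks about the recipient.
In the answer, "Dmitri", "a codex" and "after the storm" are given — repeated from the question.
"without authorization" is also new, but it specifies the manner, which is not what the question asks about — so it is not the focus.
The constituent filling the recipient gap is "to Sarah"; that is the focus.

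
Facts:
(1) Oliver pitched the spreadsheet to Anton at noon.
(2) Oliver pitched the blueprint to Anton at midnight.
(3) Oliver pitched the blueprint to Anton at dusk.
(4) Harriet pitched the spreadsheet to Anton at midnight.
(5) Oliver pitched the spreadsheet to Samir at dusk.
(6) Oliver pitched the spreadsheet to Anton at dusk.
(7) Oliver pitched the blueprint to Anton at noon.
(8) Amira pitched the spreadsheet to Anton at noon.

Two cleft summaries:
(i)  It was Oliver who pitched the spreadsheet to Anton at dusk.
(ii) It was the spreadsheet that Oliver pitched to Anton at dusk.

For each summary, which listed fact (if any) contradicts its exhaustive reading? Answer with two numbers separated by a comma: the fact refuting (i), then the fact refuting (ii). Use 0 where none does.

0, 3

Summary (i) focuses "Oliver" (the agent); background thing = the spreadsheet, recipient = Anton, setting = at dusk. No fact matches that background with a different agent, so 0.
Summary (ii) focuses "the spreadsheet" (the thing); background agent = Oliver, recipient = Anton, setting = at dusk. Fact (3) matches that background with thing = the blueprint — refutes (ii).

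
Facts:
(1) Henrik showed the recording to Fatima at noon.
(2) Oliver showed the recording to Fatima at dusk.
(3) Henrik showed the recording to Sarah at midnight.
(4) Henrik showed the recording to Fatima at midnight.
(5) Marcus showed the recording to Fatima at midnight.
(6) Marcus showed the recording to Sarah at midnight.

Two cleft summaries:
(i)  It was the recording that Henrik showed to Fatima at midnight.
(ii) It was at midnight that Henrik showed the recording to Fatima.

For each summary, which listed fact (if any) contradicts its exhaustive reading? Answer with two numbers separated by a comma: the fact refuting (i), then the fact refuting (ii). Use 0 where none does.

(i): focus "the recording". No fact shares same agent, recipient, setting (Henrik / Fatima / at midnight) with a different thing. 0.
(ii): focus "at midnight". Looking for same agent, thing, recipient (Henrik / the recording / Fatima) with some other setting — fact (1) has at noon there. Refuted.

0, 1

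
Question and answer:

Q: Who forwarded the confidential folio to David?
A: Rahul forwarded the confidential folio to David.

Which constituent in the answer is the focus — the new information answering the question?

Rahul

The wh-word "who" asks about the subject (agent).
In the answer, "the confidential folio" and "to David" are given — repeated from the question.
The constituent filling the subject (agent) gap is "Rahul"; that is the focus and would carry nuclear stress.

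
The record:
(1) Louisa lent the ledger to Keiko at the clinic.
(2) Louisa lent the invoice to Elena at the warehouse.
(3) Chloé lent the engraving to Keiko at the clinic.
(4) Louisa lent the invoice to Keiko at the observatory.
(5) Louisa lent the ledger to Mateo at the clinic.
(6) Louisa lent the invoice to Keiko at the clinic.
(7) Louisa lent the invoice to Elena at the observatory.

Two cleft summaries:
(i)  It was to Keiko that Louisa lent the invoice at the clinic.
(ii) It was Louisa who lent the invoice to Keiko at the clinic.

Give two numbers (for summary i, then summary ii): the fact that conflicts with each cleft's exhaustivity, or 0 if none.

0, 0

Summary (i) focuses "Keiko" (the recipient); background Louisa as agent and the invoice as thing and at the clinic as setting. No fact matches that background with a different recipient, so 0.
Summary (ii) focuses "Louisa" (the agent); background the invoice as thing and Keiko as recipient and at the clinic as setting. No fact matches that background with a different agent, so 0.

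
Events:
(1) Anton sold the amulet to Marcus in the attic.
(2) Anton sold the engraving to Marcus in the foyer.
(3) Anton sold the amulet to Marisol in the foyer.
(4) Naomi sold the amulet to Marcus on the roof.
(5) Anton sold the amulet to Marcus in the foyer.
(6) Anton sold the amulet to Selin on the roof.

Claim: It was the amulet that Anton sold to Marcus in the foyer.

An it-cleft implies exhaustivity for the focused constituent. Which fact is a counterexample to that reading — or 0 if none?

Focus of the cleft: "the amulet" (the thing). Presupposed background: same agent, recipient, setting (Anton / Marcus / in the foyer).
The exhaustive reading says no other thing fits that background.
Fact (2) shares the background but with thing = the engraving; exhaustivity is violated.

2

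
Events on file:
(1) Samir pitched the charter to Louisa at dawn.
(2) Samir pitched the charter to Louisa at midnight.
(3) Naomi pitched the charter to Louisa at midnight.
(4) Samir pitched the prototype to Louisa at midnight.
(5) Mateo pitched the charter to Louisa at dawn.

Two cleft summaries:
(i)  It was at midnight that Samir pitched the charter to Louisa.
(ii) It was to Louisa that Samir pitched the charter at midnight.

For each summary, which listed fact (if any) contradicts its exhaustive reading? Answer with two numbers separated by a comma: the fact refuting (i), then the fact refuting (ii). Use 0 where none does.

1, 0

Summary (i) focuses "at midnight" (the setting); background same agent, thing, recipient (Samir / the charter / Louisa). Fact (1) matches that background with setting = at dawn — refutes (i).
Summary (ii) focuses "Louisa" (the recipient); background same agent, thing, setting (Samir / the charter / at midnight). No fact matches that background with a different recipient, so 0.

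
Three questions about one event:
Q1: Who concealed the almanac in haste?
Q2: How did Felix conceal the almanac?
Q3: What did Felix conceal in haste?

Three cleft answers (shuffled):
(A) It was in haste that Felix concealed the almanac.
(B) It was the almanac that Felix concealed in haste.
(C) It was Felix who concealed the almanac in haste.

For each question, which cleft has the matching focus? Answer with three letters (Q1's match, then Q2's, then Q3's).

Q1 asks about the subject (agent); cleft (C) focuses "Felix", which is the subject (agent) — so Q1 → C.
Q2 asks about the manner; cleft (A) focuses "in haste", which is the manner — so Q2 → A.
Q3 asks about the direct object; cleft (B) focuses "the almanac", which is the direct object — so Q3 → B.
Mapping: Q1→C, Q2→A, Q3→B.

CAB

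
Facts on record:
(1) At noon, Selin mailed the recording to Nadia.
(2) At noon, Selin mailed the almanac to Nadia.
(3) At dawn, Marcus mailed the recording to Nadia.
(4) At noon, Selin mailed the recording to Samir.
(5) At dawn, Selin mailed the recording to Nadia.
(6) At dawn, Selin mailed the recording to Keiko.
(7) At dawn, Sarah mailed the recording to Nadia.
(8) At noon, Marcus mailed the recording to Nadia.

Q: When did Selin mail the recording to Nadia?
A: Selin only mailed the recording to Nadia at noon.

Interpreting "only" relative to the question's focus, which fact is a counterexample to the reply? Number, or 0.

Answering "When did ...?" puts focus on the setting — here, "at noon".
"Only" then excludes alternative settings while the background — same agent, thing, recipient (Selin / the recording / Nadia) — is held fixed.
Fact (5) keeps same agent, thing, recipient (Selin / the recording / Nadia) but has setting = at dawn; that refutes the reply.
(Fact (4) would refute a reading with focus on the recipient — but that is not what the question asks.)

5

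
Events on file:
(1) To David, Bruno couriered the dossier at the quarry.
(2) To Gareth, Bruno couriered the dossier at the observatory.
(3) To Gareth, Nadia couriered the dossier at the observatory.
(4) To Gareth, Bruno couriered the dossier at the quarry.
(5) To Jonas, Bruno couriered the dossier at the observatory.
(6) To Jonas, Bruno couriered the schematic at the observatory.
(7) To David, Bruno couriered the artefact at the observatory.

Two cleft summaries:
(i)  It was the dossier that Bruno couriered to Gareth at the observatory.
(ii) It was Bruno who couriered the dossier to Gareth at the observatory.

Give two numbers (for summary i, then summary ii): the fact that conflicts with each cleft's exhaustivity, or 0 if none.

(i): focus "the dossier". No fact shares same agent, recipient, setting (Bruno / Gareth / at the observatory) with a different thing. 0.
(ii): focus "Bruno". Looking for same thing, recipient, setting (the dossier / Gareth / at the observatory) with some other agent — fact (3) has Nadia there. Refuted.

0, 3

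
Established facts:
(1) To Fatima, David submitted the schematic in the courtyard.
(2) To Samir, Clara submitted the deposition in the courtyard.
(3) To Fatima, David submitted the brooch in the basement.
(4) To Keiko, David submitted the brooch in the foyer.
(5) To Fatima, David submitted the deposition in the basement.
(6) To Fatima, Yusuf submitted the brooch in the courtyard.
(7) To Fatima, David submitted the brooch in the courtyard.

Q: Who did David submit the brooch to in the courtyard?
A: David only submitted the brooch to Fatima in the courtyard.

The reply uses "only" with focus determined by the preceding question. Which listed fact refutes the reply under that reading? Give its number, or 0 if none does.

Answering "Who did ... to ...?" puts focus on the recipient — here, "Fatima".
"Only" then excludes alternative recipients while the background — same agent, thing, setting (David / the brooch / in the courtyard) — is held fixed.
No fact keeps same agent, thing, setting (David / the brooch / in the courtyard) while changing the recipient; every other fact differs on something backgrounded. The reply stands.
(Fact (3) would refute a reading with focus on the setting — but that is not what the question asks.)

0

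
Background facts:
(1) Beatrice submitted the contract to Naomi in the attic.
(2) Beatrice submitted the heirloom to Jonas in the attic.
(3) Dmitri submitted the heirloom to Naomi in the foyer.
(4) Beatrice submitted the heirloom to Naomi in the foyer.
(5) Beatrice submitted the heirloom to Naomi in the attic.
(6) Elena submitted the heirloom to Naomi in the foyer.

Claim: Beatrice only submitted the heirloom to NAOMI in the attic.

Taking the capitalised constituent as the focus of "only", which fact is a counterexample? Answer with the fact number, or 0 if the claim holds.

Focus (in capitals) is "Naomi" — the recipient. "Only" excludes alternative recipients while holding fixed same agent, thing, setting (Beatrice / the heirloom / in the attic).
Fact (2) matches on same agent, thing, setting (Beatrice / the heirloom / in the attic), but has recipient = Jonas instead. That refutes the claim.

2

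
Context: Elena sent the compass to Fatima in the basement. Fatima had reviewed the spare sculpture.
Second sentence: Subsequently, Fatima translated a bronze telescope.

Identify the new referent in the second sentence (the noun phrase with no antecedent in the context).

a bronze telescope

"Fatima" in the second sentence is given — already mentioned in the context.
"a bronze telescope" has no antecedent in the context; it is discourse-new (the indefinite article also signals a new referent).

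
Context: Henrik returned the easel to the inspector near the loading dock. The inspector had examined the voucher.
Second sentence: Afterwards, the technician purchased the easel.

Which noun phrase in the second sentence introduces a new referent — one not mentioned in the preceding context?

the technician

"the easel" in the second sentence is given — already mentioned in the context.
"the technician" has no antecedent in the context; it is discourse-new.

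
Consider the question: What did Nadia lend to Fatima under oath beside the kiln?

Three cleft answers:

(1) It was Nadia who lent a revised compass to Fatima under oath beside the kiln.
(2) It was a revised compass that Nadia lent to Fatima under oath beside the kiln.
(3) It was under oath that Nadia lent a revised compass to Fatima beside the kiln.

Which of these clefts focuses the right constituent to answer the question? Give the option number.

2

The question word "what" targets the direct object.
Option (1) clefts "Nadia" — the subject (agent), not what was asked.
Option (2) clefts "a revised compass" — that matches what the question asks about.
Option (3) clefts "under oath" — the manner, not what was asked.
So the congruent reply is (2).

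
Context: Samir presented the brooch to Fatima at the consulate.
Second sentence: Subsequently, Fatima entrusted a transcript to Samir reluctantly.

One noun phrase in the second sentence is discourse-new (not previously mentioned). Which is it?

a transcript

"Fatima" and "Samir" in the second sentence are given — already mentioned in the context.
"a transcript" has no antecedent in the context; it is discourse-new (the indefinite article also signals a new referent).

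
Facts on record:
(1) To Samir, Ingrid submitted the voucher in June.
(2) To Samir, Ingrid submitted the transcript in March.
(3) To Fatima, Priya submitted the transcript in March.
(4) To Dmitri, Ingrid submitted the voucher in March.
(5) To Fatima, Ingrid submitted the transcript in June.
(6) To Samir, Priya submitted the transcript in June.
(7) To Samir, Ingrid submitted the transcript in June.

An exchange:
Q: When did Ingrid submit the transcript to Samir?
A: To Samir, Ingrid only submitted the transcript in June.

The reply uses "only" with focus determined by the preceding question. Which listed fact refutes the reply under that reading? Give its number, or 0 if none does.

Answering "When did ...?" puts focus on the setting — here, "in June".
"Only" then excludes alternative settings while the background — same agent, thing, recipient (Ingrid / the transcript / Samir) — is held fixed.
Fact (2) keeps same agent, thing, recipient (Ingrid / the transcript / Samir) but has setting = in March; that refutes the reply.
(Fact (5) would refute a reading with focus on the recipient — but that is not what the question asks.)

2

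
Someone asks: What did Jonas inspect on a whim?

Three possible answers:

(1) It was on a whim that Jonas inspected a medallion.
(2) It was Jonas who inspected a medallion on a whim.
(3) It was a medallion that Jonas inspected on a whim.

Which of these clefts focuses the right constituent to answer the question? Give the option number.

The question word "what" targets the direct object.
Option (1) clefts "on a whim" — the manner, not what was asked.
Option (2) clefts "Jonas" — the subject (agent), not what was asked.
Option (3) clefts "a medallion" — that matches what the question asks about.
So the congruent reply is (3).

3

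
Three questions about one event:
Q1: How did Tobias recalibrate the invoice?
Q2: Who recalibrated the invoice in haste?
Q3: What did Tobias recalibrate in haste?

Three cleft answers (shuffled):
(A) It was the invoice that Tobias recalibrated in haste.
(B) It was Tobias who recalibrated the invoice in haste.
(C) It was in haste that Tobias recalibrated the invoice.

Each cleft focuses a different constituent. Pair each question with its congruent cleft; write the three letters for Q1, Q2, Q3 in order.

Q1 asks about the manner; cleft (C) focuses "in haste", which is the manner — so Q1 → C.
Q2 asks about the subject (agent); cleft (B) focuses "Tobias", which is the subject (agent) — so Q2 → B.
Q3 asks about the direct object; cleft (A) focuses "the invoice", which is the direct object — so Q3 → A.
Mapping: Q1→C, Q2→B, Q3→A.

CBA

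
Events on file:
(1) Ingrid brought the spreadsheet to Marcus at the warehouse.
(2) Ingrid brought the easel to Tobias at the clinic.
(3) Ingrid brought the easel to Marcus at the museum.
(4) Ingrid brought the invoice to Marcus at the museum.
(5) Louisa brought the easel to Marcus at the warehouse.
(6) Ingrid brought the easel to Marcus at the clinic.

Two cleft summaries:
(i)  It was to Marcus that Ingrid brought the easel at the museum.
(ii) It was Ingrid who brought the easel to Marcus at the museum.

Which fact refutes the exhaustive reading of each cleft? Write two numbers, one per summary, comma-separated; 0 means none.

0, 0

Summary (i) focuses "Marcus" (the recipient); background agent = Ingrid, thing = the easel, setting = at the museum. No fact matches that background with a different recipient, so 0.
Summary (ii) focuses "Ingrid" (the agent); background thing = the easel, recipient = Marcus, setting = at the museum. No fact matches that background with a different agent, so 0.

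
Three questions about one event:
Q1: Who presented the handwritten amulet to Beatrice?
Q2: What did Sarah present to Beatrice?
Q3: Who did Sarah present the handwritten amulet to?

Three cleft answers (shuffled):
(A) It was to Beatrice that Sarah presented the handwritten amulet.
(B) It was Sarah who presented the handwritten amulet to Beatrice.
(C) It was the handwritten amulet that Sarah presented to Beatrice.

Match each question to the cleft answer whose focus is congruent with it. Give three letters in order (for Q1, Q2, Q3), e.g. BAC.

Q1 asks about the subject (agent); cleft (B) focuses "Sarah", which is the subject (agent) — so Q1 → B.
Q2 asks about the direct object; cleft (C) focuses "the handwritten amulet", which is the direct object — so Q2 → C.
Q3 asks about the recipient; cleft (A) focuses "to Beatrice", which is the recipient — so Q3 → A.
Mapping: Q1→B, Q2→C, Q3→A.

BCA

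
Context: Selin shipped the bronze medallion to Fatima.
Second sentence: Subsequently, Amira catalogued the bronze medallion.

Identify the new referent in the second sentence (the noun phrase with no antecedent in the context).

Amira

"the bronze medallion" in the second sentence is given — already mentioned in the context.
"Amira" has no antecedent in the context; it is discourse-new.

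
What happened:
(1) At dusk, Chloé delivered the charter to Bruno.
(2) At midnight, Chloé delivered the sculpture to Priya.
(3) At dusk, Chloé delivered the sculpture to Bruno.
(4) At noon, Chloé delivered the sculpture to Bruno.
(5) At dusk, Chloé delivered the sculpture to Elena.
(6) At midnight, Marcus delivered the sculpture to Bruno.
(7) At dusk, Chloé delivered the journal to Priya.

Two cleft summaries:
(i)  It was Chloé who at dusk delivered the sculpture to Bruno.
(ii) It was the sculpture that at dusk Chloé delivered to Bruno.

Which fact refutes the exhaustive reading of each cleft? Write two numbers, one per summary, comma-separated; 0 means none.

0, 1

Summary (i) focuses "Chloé" (the agent); background the sculpture as thing and Bruno as recipient and at dusk as setting. No fact matches that background with a different agent, so 0.
Summary (ii) focuses "the sculpture" (the thing); background Chloé as agent and Bruno as recipient and at dusk as setting. Fact (1) matches that background with thing = the charter — refutes (ii).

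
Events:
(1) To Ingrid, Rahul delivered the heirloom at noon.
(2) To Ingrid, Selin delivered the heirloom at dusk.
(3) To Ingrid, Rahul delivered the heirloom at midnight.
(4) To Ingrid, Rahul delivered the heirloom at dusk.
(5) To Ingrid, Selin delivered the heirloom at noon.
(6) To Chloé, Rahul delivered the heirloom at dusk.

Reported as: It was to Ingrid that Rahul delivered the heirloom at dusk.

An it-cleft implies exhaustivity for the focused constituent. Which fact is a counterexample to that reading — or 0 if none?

The cleft puts "Ingrid" in focus and presupposes the open proposition with Rahul as agent and the heirloom as thing and at dusk as setting.
Exhaustivity: Ingrid is the only recipient satisfying that background.
But fact (6) also has Rahul as agent and the heirloom as thing and at dusk as setting, with recipient = Chloé — so the exhaustive reading fails.

6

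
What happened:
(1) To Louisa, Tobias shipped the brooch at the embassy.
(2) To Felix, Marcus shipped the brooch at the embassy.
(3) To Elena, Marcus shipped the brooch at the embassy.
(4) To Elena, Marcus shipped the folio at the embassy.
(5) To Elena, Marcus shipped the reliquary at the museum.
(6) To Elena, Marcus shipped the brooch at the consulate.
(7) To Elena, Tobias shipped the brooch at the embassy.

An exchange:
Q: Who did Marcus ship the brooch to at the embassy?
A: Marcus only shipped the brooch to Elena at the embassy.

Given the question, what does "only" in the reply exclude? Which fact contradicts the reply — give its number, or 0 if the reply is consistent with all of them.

2

Answering "Who did ... to ...?" puts focus on the recipient — here, "Elena".
So "only" ranges over recipients; the rest (same agent, thing, setting (Marcus / the brooch / at the embassy)) is presupposed.
Fact (2) keeps same agent, thing, setting (Marcus / the brooch / at the embassy) but has recipient = Felix; that refutes the reply.
(Fact (6) would refute a reading with focus on the setting — but that is not what the question asks.)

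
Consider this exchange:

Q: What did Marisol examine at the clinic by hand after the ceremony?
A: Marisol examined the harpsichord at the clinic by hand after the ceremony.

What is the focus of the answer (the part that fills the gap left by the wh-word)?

the harpsichord

The wh-word "what" asks about the direct object.
In the answer, "Marisol", "after the ceremony", "by hand" and "at the clinic" are given — repeated from the question.
The constituent filling the direct object gap is "the harpsichord"; that is the focus and would carry nuclear stress.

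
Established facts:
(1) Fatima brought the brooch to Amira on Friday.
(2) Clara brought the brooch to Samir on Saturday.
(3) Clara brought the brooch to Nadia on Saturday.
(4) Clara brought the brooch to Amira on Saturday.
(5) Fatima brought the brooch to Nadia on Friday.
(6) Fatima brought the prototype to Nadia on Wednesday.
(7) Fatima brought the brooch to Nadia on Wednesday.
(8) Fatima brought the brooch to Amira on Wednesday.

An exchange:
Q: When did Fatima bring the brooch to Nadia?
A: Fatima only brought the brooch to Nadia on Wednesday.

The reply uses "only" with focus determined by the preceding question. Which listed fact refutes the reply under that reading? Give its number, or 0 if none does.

5

Answering "When did ...?" puts focus on the setting — here, "on Wednesday".
So "only" ranges over settings; the rest (same agent, thing, recipient (Fatima / the brooch / Nadia)) is presupposed.
Fact (5) shares the background with a different setting (on Friday) — counterexample.
(Fact (8) would refute a reading with focus on the recipient — but that is not what the question asks.)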